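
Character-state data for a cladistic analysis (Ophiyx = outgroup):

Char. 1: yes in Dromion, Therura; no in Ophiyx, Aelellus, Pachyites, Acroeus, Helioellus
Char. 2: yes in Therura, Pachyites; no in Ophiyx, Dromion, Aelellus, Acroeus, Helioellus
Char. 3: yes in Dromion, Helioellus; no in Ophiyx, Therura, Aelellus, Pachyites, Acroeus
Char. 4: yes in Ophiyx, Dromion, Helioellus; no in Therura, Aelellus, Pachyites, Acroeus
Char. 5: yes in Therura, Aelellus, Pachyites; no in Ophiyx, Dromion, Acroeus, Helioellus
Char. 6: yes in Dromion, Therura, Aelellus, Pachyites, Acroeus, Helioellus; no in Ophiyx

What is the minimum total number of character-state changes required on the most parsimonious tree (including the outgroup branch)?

Character polarity is set by the outgroup: the derived state is whichever differs from the outgroup's state, so for Char. 4 the derived state is 'no', and for the remaining characters it is 'yes'.
Char. 1 groups Dromion and Therura, which is incompatible with the clades supported by the remaining characters; treating it as convergent (homoplasy) costs fewer steps than any alternative tree.
Char. 2: derived state 'yes' in Pachyites and Therura only — synapomorphy for {Pachyites, Therura}.
Only Dromion and Helioellus show the derived state 'yes' for Char. 3, supporting them as a clade.
Only Acroeus, Aelellus, Pachyites, and Therura show the derived state 'no' for Char. 4, supporting them as a clade.
Char. 5 (derived state 'yes') is shared by Aelellus, Pachyites, and Therura — a synapomorphy uniting that clade.
Char. 6 (derived state 'yes') is shared by all ingroup taxa — unites the whole ingroup.
Most parsimonious ingroup topology: ((Dromion,Helioellus),(((Therura,Pachyites),Aelellus),Acroeus)).
Changes per character on this tree: Char. 1: 2; Char. 2: 1; Char. 3: 1; Char. 4: 1; Char. 5: 1; Char. 6: 1.
Total = 7.

7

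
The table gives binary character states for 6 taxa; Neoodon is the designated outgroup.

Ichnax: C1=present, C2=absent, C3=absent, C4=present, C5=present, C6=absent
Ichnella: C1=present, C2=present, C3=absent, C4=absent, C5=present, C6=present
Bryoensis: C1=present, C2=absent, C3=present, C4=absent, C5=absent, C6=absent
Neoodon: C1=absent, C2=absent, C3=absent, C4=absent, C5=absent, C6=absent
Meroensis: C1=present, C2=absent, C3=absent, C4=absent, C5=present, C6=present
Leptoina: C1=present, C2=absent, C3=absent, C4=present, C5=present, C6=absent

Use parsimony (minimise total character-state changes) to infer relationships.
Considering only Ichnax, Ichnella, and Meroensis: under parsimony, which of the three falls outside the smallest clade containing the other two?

Ichnax

The outgroup has state 'absent' for every character, so 'present' is the derived state throughout.
C1 (derived state 'present') is shared by all ingroup taxa — unites the whole ingroup.
C2 (derived state 'present') is unique to Ichnella (autapomorphy; uninformative for grouping).
C3 (derived state 'present') is unique to Bryoensis (autapomorphy; uninformative for grouping).
C4: derived state 'present' in Ichnax and Leptoina only — synapomorphy for {Ichnax, Leptoina}.
C5: derived state 'present' in Ichnax, Ichnella, Leptoina, and Meroensis only — synapomorphy for {Ichnax, Ichnella, Leptoina, Meroensis}.
C6: derived state 'present' in Ichnella and Meroensis only — synapomorphy for {Ichnella, Meroensis}.
Most parsimonious ingroup topology: (((Meroensis,Ichnella),(Leptoina,Ichnax)),Bryoensis).
Ichnella and Meroensis share a more recent common ancestor with each other than either does with Ichnax, so Ichnax is the least closely related of the three.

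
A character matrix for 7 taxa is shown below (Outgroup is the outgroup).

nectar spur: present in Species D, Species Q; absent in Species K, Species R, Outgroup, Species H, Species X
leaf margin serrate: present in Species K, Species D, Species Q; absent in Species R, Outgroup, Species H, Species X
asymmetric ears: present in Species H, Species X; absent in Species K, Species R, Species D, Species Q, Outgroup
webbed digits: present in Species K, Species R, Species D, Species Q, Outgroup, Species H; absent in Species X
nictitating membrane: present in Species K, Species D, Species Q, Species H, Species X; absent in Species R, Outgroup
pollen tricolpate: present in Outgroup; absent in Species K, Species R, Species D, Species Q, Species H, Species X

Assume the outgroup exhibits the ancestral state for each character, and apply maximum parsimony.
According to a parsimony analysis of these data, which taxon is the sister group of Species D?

Species Q

Character polarity is set by the outgroup: the derived state is whichever differs from the outgroup's state, so for webbed digits, pollen tricolpate the derived state is 'absent', and for the remaining characters it is 'present'.
nectar spur (derived state 'present') is shared by Species D and Species Q — a synapomorphy uniting that clade.
leaf margin serrate (derived state 'present') is shared by Species D, Species K, and Species Q — a synapomorphy uniting that clade.
asymmetric ears (derived state 'present') is shared by Species H and Species X — a synapomorphy uniting that clade.
webbed digits (derived state 'absent') is unique to Species X (autapomorphy; uninformative for grouping).
nictitating membrane (derived state 'present') is shared by Species D, Species H, Species K, Species Q, and Species X — a synapomorphy uniting that clade.
All ingroup taxa share the derived state 'absent' for pollen tricolpate; it defines the ingroup but does not resolve relationships within it.
Most parsimonious ingroup topology: (((Species K,(Species D,Species Q)),(Species X,Species H)),Species R).
Species D and Species Q form a cherry on this tree, so they are sister taxa.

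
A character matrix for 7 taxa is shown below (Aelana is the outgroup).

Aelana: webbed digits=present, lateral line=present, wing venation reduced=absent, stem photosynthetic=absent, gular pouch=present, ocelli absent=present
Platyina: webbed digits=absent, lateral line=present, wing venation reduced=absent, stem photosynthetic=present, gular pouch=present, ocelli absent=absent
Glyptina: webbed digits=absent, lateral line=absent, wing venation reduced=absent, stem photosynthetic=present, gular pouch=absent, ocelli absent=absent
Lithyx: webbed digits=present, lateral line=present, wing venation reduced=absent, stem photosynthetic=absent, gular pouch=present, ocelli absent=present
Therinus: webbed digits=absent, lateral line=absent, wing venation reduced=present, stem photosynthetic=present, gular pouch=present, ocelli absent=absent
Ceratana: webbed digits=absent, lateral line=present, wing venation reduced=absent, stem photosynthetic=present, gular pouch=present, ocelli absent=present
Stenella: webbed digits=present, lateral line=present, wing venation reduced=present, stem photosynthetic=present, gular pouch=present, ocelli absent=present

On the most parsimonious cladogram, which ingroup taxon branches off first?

Character polarity is set by the outgroup: the derived state is whichever differs from the outgroup's state, so for webbed digits, lateral line, gular pouch, ocelli absent the derived state is 'absent', and for the remaining characters it is 'present'.
Only Ceratana, Glyptina, Platyina, and Therinus show the derived state 'absent' for webbed digits, supporting them as a clade.
Only Glyptina and Therinus show the derived state 'absent' for lateral line, supporting them as a clade.
wing venation reduced (state 'present') occurs in Stenella and Therinus but conflicts with the nesting implied by the other characters — most parsimoniously interpreted as homoplasy.
stem photosynthetic (derived state 'present') is shared by Ceratana, Glyptina, Platyina, Stenella, and Therinus — a synapomorphy uniting that clade.
gular pouch: derived state 'absent' in Glyptina only — an autapomorphy, so it tells us nothing about relationships among taxa.
Only Glyptina, Platyina, and Therinus show the derived state 'absent' for ocelli absent, supporting them as a clade.
Most parsimonious ingroup topology: ((((Platyina,(Glyptina,Therinus)),Ceratana),Stenella),Lithyx).
Lithyx is sister to the clade containing all other ingroup taxa, so it is the earliest-diverging (most basal) ingroup lineage.

Lithyx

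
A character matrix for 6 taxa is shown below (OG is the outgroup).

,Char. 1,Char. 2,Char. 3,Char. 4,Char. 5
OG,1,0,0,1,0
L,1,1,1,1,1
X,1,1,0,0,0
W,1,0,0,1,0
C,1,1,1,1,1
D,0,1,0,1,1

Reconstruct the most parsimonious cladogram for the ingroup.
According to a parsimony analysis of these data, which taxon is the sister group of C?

Character polarity is set by the outgroup: the derived state is whichever differs from the outgroup's state, so for Char. 1, Char. 4 the derived state is '0', and for the remaining characters it is '1'.
Char. 1: derived state '0' in D only — an autapomorphy, so it tells us nothing about relationships among taxa.
Char. 2: derived state '1' in C, D, L, and X only — synapomorphy for {C, D, L, X}.
Char. 3 (derived state '1') is shared by C and L — a synapomorphy uniting that clade.
Char. 4 (derived state '0') is unique to X (autapomorphy; uninformative for grouping).
Only C, D, and L show the derived state '1' for Char. 5, supporting them as a clade.
Most parsimonious ingroup topology: ((((L,C),D),X),W).
C and L form a cherry on this tree, so they are sister taxa.

L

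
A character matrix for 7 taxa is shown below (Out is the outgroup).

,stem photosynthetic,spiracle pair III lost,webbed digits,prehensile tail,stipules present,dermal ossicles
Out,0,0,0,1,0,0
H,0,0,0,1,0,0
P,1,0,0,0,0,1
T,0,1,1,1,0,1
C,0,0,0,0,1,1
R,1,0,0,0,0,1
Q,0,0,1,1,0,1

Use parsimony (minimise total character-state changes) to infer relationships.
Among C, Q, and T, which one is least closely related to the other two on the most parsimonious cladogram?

Character polarity is set by the outgroup: the derived state is whichever differs from the outgroup's state, so for prehensile tail the derived state is '0', and for the remaining characters it is '1'.
Only P and R show the derived state '1' for stem photosynthetic, supporting them as a clade.
spiracle pair III lost: derived state '1' in T only — an autapomorphy, so it tells us nothing about relationships among taxa.
Only Q and T show the derived state '1' for webbed digits, supporting them as a clade.
prehensile tail (derived state '0') is shared by C, P, and R — a synapomorphy uniting that clade.
stipules present: derived state '1' in C only — an autapomorphy, so it tells us nothing about relationships among taxa.
Only C, P, Q, R, and T show the derived state '1' for dermal ossicles, supporting them as a clade.
Most parsimonious ingroup topology: (H,(((P,R),C),(T,Q))).
Q and T share a more recent common ancestor with each other than either does with C, so C is the least closely related of the three.

C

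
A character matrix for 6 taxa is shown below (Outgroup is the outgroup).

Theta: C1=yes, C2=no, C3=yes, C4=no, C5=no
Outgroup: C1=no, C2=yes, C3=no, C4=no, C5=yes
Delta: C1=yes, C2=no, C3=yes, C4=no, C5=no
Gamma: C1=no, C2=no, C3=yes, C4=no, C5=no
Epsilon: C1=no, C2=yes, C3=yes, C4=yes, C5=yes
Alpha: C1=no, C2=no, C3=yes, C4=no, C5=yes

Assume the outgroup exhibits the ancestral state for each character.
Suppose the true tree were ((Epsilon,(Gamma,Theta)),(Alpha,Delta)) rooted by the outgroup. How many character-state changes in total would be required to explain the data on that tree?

Map each character onto ((Epsilon,(Gamma,Theta)),(Alpha,Delta)) (rooted by Outgroup) and count the minimum state changes it requires (Fitch parsimony):
C1: 2; C2: 2; C3: 1; C4: 1; C5: 2.
Total tree length = 8.

8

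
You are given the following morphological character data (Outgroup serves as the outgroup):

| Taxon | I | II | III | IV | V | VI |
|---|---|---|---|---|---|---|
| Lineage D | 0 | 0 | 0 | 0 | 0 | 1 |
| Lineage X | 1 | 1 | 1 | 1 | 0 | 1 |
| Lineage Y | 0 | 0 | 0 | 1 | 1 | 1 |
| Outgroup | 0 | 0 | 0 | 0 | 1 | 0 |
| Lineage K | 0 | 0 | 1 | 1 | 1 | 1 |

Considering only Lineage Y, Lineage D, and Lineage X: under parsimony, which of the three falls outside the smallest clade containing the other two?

Character polarity is set by the outgroup: the derived state is whichever differs from the outgroup's state, so for V the derived state is '0', and for the remaining characters it is '1'.
I (derived state '1') is unique to Lineage X (autapomorphy; uninformative for grouping).
II (derived state '1') is unique to Lineage X (autapomorphy; uninformative for grouping).
Only Lineage K and Lineage X show the derived state '1' for III, supporting them as a clade.
Only Lineage K, Lineage X, and Lineage Y show the derived state '1' for IV, supporting them as a clade.
V (state '0') occurs in Lineage D and Lineage X but conflicts with the nesting implied by the other characters — most parsimoniously interpreted as homoplasy.
VI (derived state '1') is shared by all ingroup taxa — unites the whole ingroup.
Most parsimonious ingroup topology: (((Lineage X,Lineage K),Lineage Y),Lineage D).
Lineage Y and Lineage X share a more recent common ancestor with each other than either does with Lineage D, so Lineage D is the least closely related of the three.

Lineage D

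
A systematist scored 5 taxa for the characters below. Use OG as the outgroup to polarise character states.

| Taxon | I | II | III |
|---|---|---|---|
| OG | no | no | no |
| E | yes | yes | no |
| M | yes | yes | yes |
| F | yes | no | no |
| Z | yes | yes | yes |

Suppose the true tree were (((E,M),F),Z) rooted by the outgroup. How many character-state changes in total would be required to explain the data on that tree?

Map each character onto (((E,M),F),Z) (rooted by OG) and count the minimum state changes it requires (Fitch parsimony):
I: 1; II: 2; III: 2.
Total tree length = 5.

5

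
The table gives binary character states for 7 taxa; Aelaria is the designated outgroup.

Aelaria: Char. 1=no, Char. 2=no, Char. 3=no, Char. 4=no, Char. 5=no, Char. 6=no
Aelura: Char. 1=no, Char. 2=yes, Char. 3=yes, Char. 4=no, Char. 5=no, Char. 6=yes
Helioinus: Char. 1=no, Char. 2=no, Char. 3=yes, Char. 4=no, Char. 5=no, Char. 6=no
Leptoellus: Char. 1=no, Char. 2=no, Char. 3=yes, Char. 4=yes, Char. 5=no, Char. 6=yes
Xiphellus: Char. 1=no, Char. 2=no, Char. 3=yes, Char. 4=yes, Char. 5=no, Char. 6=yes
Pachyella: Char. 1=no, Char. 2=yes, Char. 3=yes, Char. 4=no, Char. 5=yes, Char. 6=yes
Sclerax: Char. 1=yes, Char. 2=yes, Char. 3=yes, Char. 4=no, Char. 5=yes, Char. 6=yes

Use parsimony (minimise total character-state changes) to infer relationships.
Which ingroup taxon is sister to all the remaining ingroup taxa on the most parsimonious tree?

Helioinus

The outgroup has state 'no' for every character, so 'yes' is the derived state throughout.
Char. 1: derived state 'yes' in Sclerax only — an autapomorphy, so it tells us nothing about relationships among taxa.
Char. 2: derived state 'yes' in Aelura, Pachyella, and Sclerax only — synapomorphy for {Aelura, Pachyella, Sclerax}.
All ingroup taxa share the derived state 'yes' for Char. 3; it defines the ingroup but does not resolve relationships within it.
Only Leptoellus and Xiphellus show the derived state 'yes' for Char. 4, supporting them as a clade.
Only Pachyella and Sclerax show the derived state 'yes' for Char. 5, supporting them as a clade.
Char. 6 (derived state 'yes') is shared by Aelura, Leptoellus, Pachyella, Sclerax, and Xiphellus — a synapomorphy uniting that clade.
Most parsimonious ingroup topology: (((Aelura,(Pachyella,Sclerax)),(Leptoellus,Xiphellus)),Helioinus).
Helioinus is sister to the clade containing all other ingroup taxa, so it is the earliest-diverging (most basal) ingroup lineage.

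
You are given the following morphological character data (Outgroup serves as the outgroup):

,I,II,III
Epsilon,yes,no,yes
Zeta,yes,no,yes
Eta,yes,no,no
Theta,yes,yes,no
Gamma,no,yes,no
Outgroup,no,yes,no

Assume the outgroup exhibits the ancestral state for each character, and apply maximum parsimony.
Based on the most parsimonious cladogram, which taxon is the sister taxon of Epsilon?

Character polarity is set by the outgroup: the derived state is whichever differs from the outgroup's state, so for II the derived state is 'no', and for the remaining characters it is 'yes'.
Only Epsilon, Eta, Theta, and Zeta show the derived state 'yes' for I, supporting them as a clade.
II: derived state 'no' in Epsilon, Eta, and Zeta only — synapomorphy for {Epsilon, Eta, Zeta}.
III (derived state 'yes') is shared by Epsilon and Zeta — a synapomorphy uniting that clade.
Most parsimonious ingroup topology: ((Theta,((Zeta,Epsilon),Eta)),Gamma).
Epsilon and Zeta form a cherry on this tree, so they are sister taxa.

Zeta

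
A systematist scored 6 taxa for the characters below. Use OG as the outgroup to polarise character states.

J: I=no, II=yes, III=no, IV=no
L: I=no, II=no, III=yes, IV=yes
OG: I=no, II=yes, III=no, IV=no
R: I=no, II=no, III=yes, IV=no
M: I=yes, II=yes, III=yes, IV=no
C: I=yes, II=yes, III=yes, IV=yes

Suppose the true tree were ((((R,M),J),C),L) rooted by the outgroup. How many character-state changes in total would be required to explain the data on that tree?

Map each character onto ((((R,M),J),C),L) (rooted by OG) and count the minimum state changes it requires (Fitch parsimony):
I: 2; II: 2; III: 2; IV: 2.
Total tree length = 8.

8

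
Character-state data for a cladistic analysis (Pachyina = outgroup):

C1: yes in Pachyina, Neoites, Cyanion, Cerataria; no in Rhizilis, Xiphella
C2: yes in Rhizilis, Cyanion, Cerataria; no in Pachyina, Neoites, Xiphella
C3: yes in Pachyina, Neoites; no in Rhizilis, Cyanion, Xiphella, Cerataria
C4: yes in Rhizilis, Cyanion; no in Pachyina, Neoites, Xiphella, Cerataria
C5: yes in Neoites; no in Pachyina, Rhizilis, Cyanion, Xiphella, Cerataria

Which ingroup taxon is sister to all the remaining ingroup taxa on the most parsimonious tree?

Character polarity is set by the outgroup: the derived state is whichever differs from the outgroup's state, so for C1, C3 the derived state is 'no', and for the remaining characters it is 'yes'.
C1 (state 'no') occurs in Rhizilis and Xiphella but conflicts with the nesting implied by the other characters — most parsimoniously interpreted as homoplasy.
C2: derived state 'yes' in Cerataria, Cyanion, and Rhizilis only — synapomorphy for {Cerataria, Cyanion, Rhizilis}.
Only Cerataria, Cyanion, Rhizilis, and Xiphella show the derived state 'no' for C3, supporting them as a clade.
C4: derived state 'yes' in Cyanion and Rhizilis only — synapomorphy for {Cyanion, Rhizilis}.
C5: derived state 'yes' in Neoites only — an autapomorphy, so it tells us nothing about relationships among taxa.
Most parsimonious ingroup topology: ((((Rhizilis,Cyanion),Cerataria),Xiphella),Neoites).
Neoites is sister to the clade containing all other ingroup taxa, so it is the earliest-diverging (most basal) ingroup lineage.

Neoites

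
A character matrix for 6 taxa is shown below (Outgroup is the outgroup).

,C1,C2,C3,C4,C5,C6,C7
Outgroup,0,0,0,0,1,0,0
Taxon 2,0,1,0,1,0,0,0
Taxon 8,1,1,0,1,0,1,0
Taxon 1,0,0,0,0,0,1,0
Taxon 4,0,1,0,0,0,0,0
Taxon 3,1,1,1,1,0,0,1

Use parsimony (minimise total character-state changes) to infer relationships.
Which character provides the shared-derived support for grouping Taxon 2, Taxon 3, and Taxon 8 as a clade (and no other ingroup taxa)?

C4

Character polarity is set by the outgroup: the derived state is whichever differs from the outgroup's state, so for C5 the derived state is '0', and for the remaining characters it is '1'.
Only Taxon 3 and Taxon 8 show the derived state '1' for C1, supporting them as a clade.
C2 (derived state '1') is shared by Taxon 2, Taxon 3, Taxon 4, and Taxon 8 — a synapomorphy uniting that clade.
C3 (derived state '1') is unique to Taxon 3 (autapomorphy; uninformative for grouping).
Only Taxon 2, Taxon 3, and Taxon 8 show the derived state '1' for C4, supporting them as a clade.
C5 (derived state '0') is shared by all ingroup taxa — unites the whole ingroup.
C6 groups Taxon 1 and Taxon 8, which is incompatible with the clades supported by the remaining characters; treating it as convergent (homoplasy) costs fewer steps than any alternative tree.
C7 (derived state '1') is unique to Taxon 3 (autapomorphy; uninformative for grouping).
Most parsimonious ingroup topology: (((Taxon 2,(Taxon 8,Taxon 3)),Taxon 4),Taxon 1).
The clade {Taxon 2, Taxon 3, Taxon 8} is supported by C4: its derived state '1' occurs in exactly those taxa and in no other taxon (including the outgroup).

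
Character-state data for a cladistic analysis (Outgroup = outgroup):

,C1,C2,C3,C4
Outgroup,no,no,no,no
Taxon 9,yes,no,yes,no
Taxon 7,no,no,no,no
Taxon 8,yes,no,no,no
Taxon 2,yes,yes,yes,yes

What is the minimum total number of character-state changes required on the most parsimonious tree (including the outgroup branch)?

4

The outgroup has state 'no' for every character, so 'yes' is the derived state throughout.
C1 (derived state 'yes') is shared by Taxon 2, Taxon 8, and Taxon 9 — a synapomorphy uniting that clade.
C2 (derived state 'yes') is unique to Taxon 2 (autapomorphy; uninformative for grouping).
C3: derived state 'yes' in Taxon 2 and Taxon 9 only — synapomorphy for {Taxon 2, Taxon 9}.
C4 (derived state 'yes') is unique to Taxon 2 (autapomorphy; uninformative for grouping).
Most parsimonious ingroup topology: (((Taxon 9,Taxon 2),Taxon 8),Taxon 7).
Changes per character on this tree: C1: 1; C2: 1; C3: 1; C4: 1.
Total = 4.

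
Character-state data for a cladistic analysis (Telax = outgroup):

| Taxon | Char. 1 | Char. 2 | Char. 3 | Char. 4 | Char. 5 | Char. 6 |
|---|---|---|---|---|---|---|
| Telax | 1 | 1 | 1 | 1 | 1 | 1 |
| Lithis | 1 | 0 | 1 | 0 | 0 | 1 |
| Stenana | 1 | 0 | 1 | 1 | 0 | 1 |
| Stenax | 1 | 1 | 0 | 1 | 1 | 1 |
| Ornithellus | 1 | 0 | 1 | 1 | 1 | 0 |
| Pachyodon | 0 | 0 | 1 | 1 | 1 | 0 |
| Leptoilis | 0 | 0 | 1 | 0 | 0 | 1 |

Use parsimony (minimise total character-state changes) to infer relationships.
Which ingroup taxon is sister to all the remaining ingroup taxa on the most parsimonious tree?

Stenax

The outgroup has state '1' for every character, so '0' is the derived state throughout.
Char. 1 (state '0') occurs in Leptoilis and Pachyodon but conflicts with the nesting implied by the other characters — most parsimoniously interpreted as homoplasy.
Only Leptoilis, Lithis, Ornithellus, Pachyodon, and Stenana show the derived state '0' for Char. 2, supporting them as a clade.
Char. 3 (derived state '0') is unique to Stenax (autapomorphy; uninformative for grouping).
Only Leptoilis and Lithis show the derived state '0' for Char. 4, supporting them as a clade.
Char. 5: derived state '0' in Leptoilis, Lithis, and Stenana only — synapomorphy for {Leptoilis, Lithis, Stenana}.
Char. 6 (derived state '0') is shared by Ornithellus and Pachyodon — a synapomorphy uniting that clade.
Most parsimonious ingroup topology: ((((Lithis,Leptoilis),Stenana),(Ornithellus,Pachyodon)),Stenax).
Stenax is sister to the clade containing all other ingroup taxa, so it is the earliest-diverging (most basal) ingroup lineage.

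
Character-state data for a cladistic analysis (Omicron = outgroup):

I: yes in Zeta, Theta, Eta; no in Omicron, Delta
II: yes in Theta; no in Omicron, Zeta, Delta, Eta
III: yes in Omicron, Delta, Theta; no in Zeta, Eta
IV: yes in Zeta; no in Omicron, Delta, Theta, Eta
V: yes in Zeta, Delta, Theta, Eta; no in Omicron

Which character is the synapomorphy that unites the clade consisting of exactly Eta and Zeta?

Character polarity is set by the outgroup: the derived state is whichever differs from the outgroup's state, so for III the derived state is 'no', and for the remaining characters it is 'yes'.
Only Eta, Theta, and Zeta show the derived state 'yes' for I, supporting them as a clade.
II (derived state 'yes') is unique to Theta (autapomorphy; uninformative for grouping).
Only Eta and Zeta show the derived state 'no' for III, supporting them as a clade.
IV (derived state 'yes') is unique to Zeta (autapomorphy; uninformative for grouping).
V (derived state 'yes') is shared by all ingroup taxa — unites the whole ingroup.
Most parsimonious ingroup topology: (((Zeta,Eta),Theta),Delta).
The clade {Eta, Zeta} is supported by III: its derived state 'no' occurs in exactly those taxa and in no other taxon (including the outgroup).

III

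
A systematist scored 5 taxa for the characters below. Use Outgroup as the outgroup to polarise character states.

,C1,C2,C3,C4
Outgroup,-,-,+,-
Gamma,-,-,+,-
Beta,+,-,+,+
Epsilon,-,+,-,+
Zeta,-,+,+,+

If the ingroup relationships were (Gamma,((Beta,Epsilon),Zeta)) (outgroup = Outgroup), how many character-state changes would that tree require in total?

Map each character onto (Gamma,((Beta,Epsilon),Zeta)) (rooted by Outgroup) and count the minimum state changes it requires (Fitch parsimony):
C1: 1; C2: 2; C3: 1; C4: 1.
Total tree length = 5.

5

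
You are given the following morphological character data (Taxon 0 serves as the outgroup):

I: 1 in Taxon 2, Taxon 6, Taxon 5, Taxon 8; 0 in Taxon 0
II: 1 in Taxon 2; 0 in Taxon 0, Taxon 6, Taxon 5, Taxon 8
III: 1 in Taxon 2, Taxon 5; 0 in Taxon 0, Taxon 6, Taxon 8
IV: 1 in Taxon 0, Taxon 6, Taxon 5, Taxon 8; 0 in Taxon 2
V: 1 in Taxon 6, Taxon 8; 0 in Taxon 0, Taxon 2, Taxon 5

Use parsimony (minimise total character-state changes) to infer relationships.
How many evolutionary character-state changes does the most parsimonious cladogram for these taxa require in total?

Character polarity is set by the outgroup: the derived state is whichever differs from the outgroup's state, so for IV the derived state is '0', and for the remaining characters it is '1'.
I (derived state '1') is shared by all ingroup taxa — unites the whole ingroup.
II (derived state '1') is unique to Taxon 2 (autapomorphy; uninformative for grouping).
III: derived state '1' in Taxon 2 and Taxon 5 only — synapomorphy for {Taxon 2, Taxon 5}.
IV (derived state '0') is unique to Taxon 2 (autapomorphy; uninformative for grouping).
Only Taxon 6 and Taxon 8 show the derived state '1' for V, supporting them as a clade.
Most parsimonious ingroup topology: ((Taxon 2,Taxon 5),(Taxon 6,Taxon 8)).
Changes per character on this tree: I: 1; II: 1; III: 1; IV: 1; V: 1.
Total = 5.

5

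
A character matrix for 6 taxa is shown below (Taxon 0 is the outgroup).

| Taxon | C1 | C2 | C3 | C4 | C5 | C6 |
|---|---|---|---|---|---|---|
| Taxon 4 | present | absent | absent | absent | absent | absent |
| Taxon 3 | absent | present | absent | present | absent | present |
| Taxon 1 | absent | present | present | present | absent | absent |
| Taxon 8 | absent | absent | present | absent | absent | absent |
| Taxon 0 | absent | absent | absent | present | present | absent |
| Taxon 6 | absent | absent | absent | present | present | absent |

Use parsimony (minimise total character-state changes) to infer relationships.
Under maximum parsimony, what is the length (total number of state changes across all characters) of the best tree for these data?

Character polarity is set by the outgroup: the derived state is whichever differs from the outgroup's state, so for C4, C5 the derived state is 'absent', and for the remaining characters it is 'present'.
C1: derived state 'present' in Taxon 4 only — an autapomorphy, so it tells us nothing about relationships among taxa.
C2 (derived state 'present') is shared by Taxon 1 and Taxon 3 — a synapomorphy uniting that clade.
C3 (state 'present') occurs in Taxon 1 and Taxon 8 but conflicts with the nesting implied by the other characters — most parsimoniously interpreted as homoplasy.
C4 (derived state 'absent') is shared by Taxon 4 and Taxon 8 — a synapomorphy uniting that clade.
Only Taxon 1, Taxon 3, Taxon 4, and Taxon 8 show the derived state 'absent' for C5, supporting them as a clade.
C6: derived state 'present' in Taxon 3 only — an autapomorphy, so it tells us nothing about relationships among taxa.
Most parsimonious ingroup topology: (((Taxon 4,Taxon 8),(Taxon 3,Taxon 1)),Taxon 6).
Changes per character on this tree: C1: 1; C2: 1; C3: 2; C4: 1; C5: 1; C6: 1.
Total = 7.

7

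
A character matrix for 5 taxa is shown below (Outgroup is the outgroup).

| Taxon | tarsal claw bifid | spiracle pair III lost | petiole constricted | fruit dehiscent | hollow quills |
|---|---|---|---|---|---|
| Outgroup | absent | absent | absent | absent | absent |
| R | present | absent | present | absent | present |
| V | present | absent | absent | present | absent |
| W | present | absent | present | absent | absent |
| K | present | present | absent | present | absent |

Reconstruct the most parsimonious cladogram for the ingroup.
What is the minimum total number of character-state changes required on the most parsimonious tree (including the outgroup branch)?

The outgroup has state 'absent' for every character, so 'present' is the derived state throughout.
All ingroup taxa share the derived state 'present' for tarsal claw bifid; it defines the ingroup but does not resolve relationships within it.
spiracle pair III lost: derived state 'present' in K only — an autapomorphy, so it tells us nothing about relationships among taxa.
Only R and W show the derived state 'present' for petiole constricted, supporting them as a clade.
Only K and V show the derived state 'present' for fruit dehiscent, supporting them as a clade.
hollow quills (derived state 'present') is unique to R (autapomorphy; uninformative for grouping).
Most parsimonious ingroup topology: ((R,W),(V,K)).
Changes per character on this tree: tarsal claw bifid: 1; spiracle pair III lost: 1; petiole constricted: 1; fruit dehiscent: 1; hollow quills: 1.
Total = 5.

5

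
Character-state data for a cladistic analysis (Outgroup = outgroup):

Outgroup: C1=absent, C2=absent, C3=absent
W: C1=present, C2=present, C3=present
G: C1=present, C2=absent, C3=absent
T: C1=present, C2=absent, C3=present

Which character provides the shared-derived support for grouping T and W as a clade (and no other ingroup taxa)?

The outgroup has state 'absent' for every character, so 'present' is the derived state throughout.
C1 (derived state 'present') is shared by all ingroup taxa — unites the whole ingroup.
C2: derived state 'present' in W only — an autapomorphy, so it tells us nothing about relationships among taxa.
C3: derived state 'present' in T and W only — synapomorphy for {T, W}.
Most parsimonious ingroup topology: ((W,T),G).
The clade {T, W} is supported by C3: its derived state 'present' occurs in exactly those taxa and in no other taxon (including the outgroup).

C3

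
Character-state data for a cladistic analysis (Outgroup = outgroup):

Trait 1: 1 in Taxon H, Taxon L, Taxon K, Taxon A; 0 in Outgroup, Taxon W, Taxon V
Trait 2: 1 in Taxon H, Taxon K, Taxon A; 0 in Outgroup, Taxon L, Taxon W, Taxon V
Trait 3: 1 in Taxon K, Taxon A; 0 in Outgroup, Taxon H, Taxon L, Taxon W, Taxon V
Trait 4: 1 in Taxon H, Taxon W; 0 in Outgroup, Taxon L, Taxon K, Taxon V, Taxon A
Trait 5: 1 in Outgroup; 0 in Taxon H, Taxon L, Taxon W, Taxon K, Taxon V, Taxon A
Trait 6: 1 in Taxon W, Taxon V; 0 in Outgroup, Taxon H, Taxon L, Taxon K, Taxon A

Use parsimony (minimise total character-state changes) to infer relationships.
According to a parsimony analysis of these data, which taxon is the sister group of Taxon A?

Taxon K

Character polarity is set by the outgroup: the derived state is whichever differs from the outgroup's state, so for Trait 5 the derived state is '0', and for the remaining characters it is '1'.
Trait 1: derived state '1' in Taxon A, Taxon H, Taxon K, and Taxon L only — synapomorphy for {Taxon A, Taxon H, Taxon K, Taxon L}.
Only Taxon A, Taxon H, and Taxon K show the derived state '1' for Trait 2, supporting them as a clade.
Only Taxon A and Taxon K show the derived state '1' for Trait 3, supporting them as a clade.
Trait 4 (state '1') occurs in Taxon H and Taxon W but conflicts with the nesting implied by the other characters — most parsimoniously interpreted as homoplasy.
Trait 5 (derived state '0') is shared by all ingroup taxa — unites the whole ingroup.
Trait 6 (derived state '1') is shared by Taxon V and Taxon W — a synapomorphy uniting that clade.
Most parsimonious ingroup topology: (((Taxon H,(Taxon K,Taxon A)),Taxon L),(Taxon W,Taxon V)).
Taxon A and Taxon K form a cherry on this tree, so they are sister taxa.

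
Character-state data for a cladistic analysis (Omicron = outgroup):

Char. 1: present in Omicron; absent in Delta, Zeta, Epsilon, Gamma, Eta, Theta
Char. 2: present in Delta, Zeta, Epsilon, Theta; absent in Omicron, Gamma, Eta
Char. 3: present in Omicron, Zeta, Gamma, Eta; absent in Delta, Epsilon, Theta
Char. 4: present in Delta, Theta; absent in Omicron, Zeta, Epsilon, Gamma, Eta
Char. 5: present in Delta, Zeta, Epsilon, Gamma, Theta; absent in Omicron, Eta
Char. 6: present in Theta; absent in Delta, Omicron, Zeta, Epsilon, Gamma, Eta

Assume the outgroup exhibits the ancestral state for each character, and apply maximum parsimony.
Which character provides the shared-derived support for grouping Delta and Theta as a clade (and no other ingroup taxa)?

Character polarity is set by the outgroup: the derived state is whichever differs from the outgroup's state, so for Char. 1, Char. 3 the derived state is 'absent', and for the remaining characters it is 'present'.
Char. 1 (derived state 'absent') is shared by all ingroup taxa — unites the whole ingroup.
Char. 2: derived state 'present' in Delta, Epsilon, Theta, and Zeta only — synapomorphy for {Delta, Epsilon, Theta, Zeta}.
Only Delta, Epsilon, and Theta show the derived state 'absent' for Char. 3, supporting them as a clade.
Only Delta and Theta show the derived state 'present' for Char. 4, supporting them as a clade.
Char. 5: derived state 'present' in Delta, Epsilon, Gamma, Theta, and Zeta only — synapomorphy for {Delta, Epsilon, Gamma, Theta, Zeta}.
Char. 6: derived state 'present' in Theta only — an autapomorphy, so it tells us nothing about relationships among taxa.
Most parsimonious ingroup topology: ((((Epsilon,(Theta,Delta)),Zeta),Gamma),Eta).
The clade {Delta, Theta} is supported by Char. 4: its derived state 'present' occurs in exactly those taxa and in no other taxon (including the outgroup).

Char. 4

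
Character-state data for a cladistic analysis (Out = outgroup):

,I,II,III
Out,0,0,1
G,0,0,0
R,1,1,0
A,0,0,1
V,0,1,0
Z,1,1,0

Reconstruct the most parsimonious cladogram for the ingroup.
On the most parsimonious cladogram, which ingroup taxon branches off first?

Character polarity is set by the outgroup: the derived state is whichever differs from the outgroup's state, so for III the derived state is '0', and for the remaining characters it is '1'.
Only R and Z show the derived state '1' for I, supporting them as a clade.
II (derived state '1') is shared by R, V, and Z — a synapomorphy uniting that clade.
Only G, R, V, and Z show the derived state '0' for III, supporting them as a clade.
Most parsimonious ingroup topology: ((G,((R,Z),V)),A).
A is sister to the clade containing all other ingroup taxa, so it is the earliest-diverging (most basal) ingroup lineage.

A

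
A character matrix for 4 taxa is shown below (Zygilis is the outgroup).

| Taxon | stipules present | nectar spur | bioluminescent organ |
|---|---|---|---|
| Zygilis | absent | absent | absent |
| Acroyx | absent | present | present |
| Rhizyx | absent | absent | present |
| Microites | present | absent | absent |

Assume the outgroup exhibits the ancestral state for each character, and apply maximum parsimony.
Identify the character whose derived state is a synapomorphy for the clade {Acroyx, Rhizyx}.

bioluminescent organ

The outgroup has state 'absent' for every character, so 'present' is the derived state throughout.
stipules present (derived state 'present') is unique to Microites (autapomorphy; uninformative for grouping).
nectar spur: derived state 'present' in Acroyx only — an autapomorphy, so it tells us nothing about relationships among taxa.
bioluminescent organ: derived state 'present' in Acroyx and Rhizyx only — synapomorphy for {Acroyx, Rhizyx}.
Most parsimonious ingroup topology: ((Acroyx,Rhizyx),Microites).
The clade {Acroyx, Rhizyx} is supported by bioluminescent organ: its derived state 'present' occurs in exactly those taxa and in no other taxon (including the outgroup).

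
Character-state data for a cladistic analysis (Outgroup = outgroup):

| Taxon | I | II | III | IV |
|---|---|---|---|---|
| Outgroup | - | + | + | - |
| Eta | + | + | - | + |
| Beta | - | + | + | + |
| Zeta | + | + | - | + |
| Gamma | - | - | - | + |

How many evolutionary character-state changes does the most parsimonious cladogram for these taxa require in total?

Character polarity is set by the outgroup: the derived state is whichever differs from the outgroup's state, so for II, III the derived state is '-', and for the remaining characters it is '+'.
I (derived state '+') is shared by Eta and Zeta — a synapomorphy uniting that clade.
II: derived state '-' in Gamma only — an autapomorphy, so it tells us nothing about relationships among taxa.
Only Eta, Gamma, and Zeta show the derived state '-' for III, supporting them as a clade.
IV (derived state '+') is shared by all ingroup taxa — unites the whole ingroup.
Most parsimonious ingroup topology: (((Eta,Zeta),Gamma),Beta).
Changes per character on this tree: I: 1; II: 1; III: 1; IV: 1.
Total = 4.

4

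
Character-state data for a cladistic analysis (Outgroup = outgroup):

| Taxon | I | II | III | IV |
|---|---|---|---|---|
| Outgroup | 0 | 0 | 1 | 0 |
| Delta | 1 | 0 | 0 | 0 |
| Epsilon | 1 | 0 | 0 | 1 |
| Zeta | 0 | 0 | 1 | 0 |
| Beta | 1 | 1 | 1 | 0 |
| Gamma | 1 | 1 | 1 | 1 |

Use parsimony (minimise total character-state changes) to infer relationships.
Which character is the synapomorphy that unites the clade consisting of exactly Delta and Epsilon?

III

Character polarity is set by the outgroup: the derived state is whichever differs from the outgroup's state, so for III the derived state is '0', and for the remaining characters it is '1'.
I: derived state '1' in Beta, Delta, Epsilon, and Gamma only — synapomorphy for {Beta, Delta, Epsilon, Gamma}.
II (derived state '1') is shared by Beta and Gamma — a synapomorphy uniting that clade.
Only Delta and Epsilon show the derived state '0' for III, supporting them as a clade.
IV (state '1') occurs in Epsilon and Gamma but conflicts with the nesting implied by the other characters — most parsimoniously interpreted as homoplasy.
Most parsimonious ingroup topology: (((Delta,Epsilon),(Beta,Gamma)),Zeta).
The clade {Delta, Epsilon} is supported by III: its derived state '0' occurs in exactly those taxa and in no other taxon (including the outgroup).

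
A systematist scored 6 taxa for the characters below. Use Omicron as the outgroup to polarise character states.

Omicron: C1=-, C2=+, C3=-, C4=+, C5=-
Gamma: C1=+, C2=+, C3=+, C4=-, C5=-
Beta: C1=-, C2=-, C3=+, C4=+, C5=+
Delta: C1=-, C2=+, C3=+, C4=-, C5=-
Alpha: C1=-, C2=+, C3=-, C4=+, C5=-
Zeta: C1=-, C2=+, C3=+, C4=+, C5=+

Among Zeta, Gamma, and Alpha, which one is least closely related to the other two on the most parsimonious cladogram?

Alpha

Character polarity is set by the outgroup: the derived state is whichever differs from the outgroup's state, so for C2, C4 the derived state is '-', and for the remaining characters it is '+'.
C1: derived state '+' in Gamma only — an autapomorphy, so it tells us nothing about relationships among taxa.
C2: derived state '-' in Beta only — an autapomorphy, so it tells us nothing about relationships among taxa.
C3: derived state '+' in Beta, Delta, Gamma, and Zeta only — synapomorphy for {Beta, Delta, Gamma, Zeta}.
Only Delta and Gamma show the derived state '-' for C4, supporting them as a clade.
C5: derived state '+' in Beta and Zeta only — synapomorphy for {Beta, Zeta}.
Most parsimonious ingroup topology: (((Gamma,Delta),(Beta,Zeta)),Alpha).
Zeta and Gamma share a more recent common ancestor with each other than either does with Alpha, so Alpha is the least closely related of the three.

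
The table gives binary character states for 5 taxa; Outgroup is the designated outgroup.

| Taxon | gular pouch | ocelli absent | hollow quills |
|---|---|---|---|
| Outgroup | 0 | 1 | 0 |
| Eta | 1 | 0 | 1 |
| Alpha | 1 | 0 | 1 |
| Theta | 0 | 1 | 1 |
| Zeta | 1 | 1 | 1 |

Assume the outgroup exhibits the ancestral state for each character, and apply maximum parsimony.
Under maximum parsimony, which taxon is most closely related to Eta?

Character polarity is set by the outgroup: the derived state is whichever differs from the outgroup's state, so for ocelli absent the derived state is '0', and for the remaining characters it is '1'.
gular pouch (derived state '1') is shared by Alpha, Eta, and Zeta — a synapomorphy uniting that clade.
ocelli absent: derived state '0' in Alpha and Eta only — synapomorphy for {Alpha, Eta}.
hollow quills (derived state '1') is shared by all ingroup taxa — unites the whole ingroup.
Most parsimonious ingroup topology: (((Eta,Alpha),Zeta),Theta).
Eta and Alpha form a cherry on this tree, so they are sister taxa.

Alpha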